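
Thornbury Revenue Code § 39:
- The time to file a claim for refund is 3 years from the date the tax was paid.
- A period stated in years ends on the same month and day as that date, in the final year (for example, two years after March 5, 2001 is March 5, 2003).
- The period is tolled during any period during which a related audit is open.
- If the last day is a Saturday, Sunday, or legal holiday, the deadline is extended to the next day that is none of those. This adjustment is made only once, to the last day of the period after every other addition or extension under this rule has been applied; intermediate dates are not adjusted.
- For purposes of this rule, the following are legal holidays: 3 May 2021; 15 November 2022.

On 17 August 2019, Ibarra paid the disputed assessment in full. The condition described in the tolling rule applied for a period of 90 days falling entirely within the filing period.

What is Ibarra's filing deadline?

November 16, 2022

3 years after 17 August 2019 is August 17, 2022.
Tolling adds 90 days: August 17, 2022 + 90 days = November 15, 2022.
November 15, 2022 is a listed holiday. The next qualifying day is November 16, 2022.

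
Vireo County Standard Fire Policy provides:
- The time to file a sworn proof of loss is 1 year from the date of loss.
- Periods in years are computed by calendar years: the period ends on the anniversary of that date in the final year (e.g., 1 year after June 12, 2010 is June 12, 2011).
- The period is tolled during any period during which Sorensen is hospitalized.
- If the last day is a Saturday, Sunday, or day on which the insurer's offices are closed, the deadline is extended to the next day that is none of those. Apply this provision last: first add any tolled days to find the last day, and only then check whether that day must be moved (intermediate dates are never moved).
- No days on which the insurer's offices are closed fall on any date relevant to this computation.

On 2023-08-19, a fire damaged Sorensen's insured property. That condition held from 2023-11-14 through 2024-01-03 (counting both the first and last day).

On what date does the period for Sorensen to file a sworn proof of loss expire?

1 year after 2023-08-19 is August 19, 2024.
From November 14, 2023 through January 3, 2024 inclusive is 51 days; tolling adds 51 days: August 19, 2024 + 51 days = October 9, 2024.
October 9, 2024 is a Wednesday and not a day on which the insurer's offices are closed, so no extension applies.

October 9, 2024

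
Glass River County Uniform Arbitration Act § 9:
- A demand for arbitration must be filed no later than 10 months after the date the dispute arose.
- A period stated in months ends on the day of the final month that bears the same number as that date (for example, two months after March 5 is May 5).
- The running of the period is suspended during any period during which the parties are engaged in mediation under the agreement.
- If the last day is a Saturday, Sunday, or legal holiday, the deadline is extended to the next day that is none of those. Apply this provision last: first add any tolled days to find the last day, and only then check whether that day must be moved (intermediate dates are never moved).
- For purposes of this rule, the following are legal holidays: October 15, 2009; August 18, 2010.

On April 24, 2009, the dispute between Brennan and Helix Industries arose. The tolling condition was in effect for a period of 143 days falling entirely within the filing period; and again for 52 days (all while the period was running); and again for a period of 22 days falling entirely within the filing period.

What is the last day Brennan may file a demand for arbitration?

10 months after April 24, 2009 is February 24, 2010.
Tolling adds 143 days: February 24, 2010 + 143 days = July 17, 2010.
Tolling adds 52 days: July 17, 2010 + 52 days = September 7, 2010.
Tolling adds 22 days: September 7, 2010 + 22 days = September 29, 2010.
September 29, 2010 is a Wednesday and not a legal holiday, so no extension applies.

September 29, 2010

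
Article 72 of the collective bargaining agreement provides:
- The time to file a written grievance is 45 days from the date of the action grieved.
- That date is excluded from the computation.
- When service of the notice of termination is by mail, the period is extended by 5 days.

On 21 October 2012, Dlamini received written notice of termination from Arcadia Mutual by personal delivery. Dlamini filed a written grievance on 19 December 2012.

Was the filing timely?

45 days after 21 October 2012 is December 5, 2012.
Service was not by mail, so no mail extension applies.
The deadline is December 5, 2012; the filing on December 19, 2012 is after that date.

No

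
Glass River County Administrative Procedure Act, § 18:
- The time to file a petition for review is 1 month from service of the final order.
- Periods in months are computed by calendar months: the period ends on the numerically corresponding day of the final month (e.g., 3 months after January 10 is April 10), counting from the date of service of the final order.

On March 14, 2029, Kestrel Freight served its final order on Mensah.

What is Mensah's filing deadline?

1 month after March 14, 2029 is April 14, 2029.

April 14, 2029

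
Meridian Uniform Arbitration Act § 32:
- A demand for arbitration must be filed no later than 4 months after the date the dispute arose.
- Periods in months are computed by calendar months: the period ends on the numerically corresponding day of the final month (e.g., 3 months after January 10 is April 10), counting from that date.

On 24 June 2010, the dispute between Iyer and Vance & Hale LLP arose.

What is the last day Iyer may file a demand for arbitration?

4 months after 24 June 2010 is October 24, 2010.

October 24, 2010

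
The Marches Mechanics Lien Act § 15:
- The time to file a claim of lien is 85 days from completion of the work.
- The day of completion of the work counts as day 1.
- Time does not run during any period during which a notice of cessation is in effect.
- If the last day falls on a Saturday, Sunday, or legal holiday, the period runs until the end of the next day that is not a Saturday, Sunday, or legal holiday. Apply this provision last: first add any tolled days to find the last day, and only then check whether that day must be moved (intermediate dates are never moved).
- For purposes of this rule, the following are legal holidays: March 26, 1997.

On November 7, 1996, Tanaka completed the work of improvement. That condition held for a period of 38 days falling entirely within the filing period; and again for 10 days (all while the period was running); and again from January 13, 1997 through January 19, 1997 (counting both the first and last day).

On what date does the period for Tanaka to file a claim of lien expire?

March 27, 1997

Counting November 7, 1996 as day 1, day 85 is January 30, 1997.
Tolling adds 38 days: January 30, 1997 + 38 days = March 9, 1997.
Tolling adds 10 days: March 9, 1997 + 10 days = March 19, 1997.
From January 13, 1997 through January 19, 1997 inclusive is 7 days; tolling adds 7 days: March 19, 1997 + 7 days = March 26, 1997.
March 26, 1997 is a listed holiday. The next qualifying day is March 27, 1997.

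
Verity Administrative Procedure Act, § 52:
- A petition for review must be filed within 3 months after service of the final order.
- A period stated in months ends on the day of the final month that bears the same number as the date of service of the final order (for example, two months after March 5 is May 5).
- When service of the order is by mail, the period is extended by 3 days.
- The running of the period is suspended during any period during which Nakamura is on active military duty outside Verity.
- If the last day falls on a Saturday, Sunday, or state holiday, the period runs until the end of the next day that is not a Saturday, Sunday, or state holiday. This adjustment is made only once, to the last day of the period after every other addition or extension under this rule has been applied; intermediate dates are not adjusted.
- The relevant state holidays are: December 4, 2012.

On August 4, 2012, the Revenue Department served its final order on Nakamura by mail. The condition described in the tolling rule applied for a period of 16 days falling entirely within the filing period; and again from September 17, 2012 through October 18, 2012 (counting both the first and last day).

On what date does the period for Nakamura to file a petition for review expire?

December 25, 2012

3 months after August 4, 2012 is November 4, 2012.
Service was by mail, adding 3 days: November 4, 2012 + 3 days = November 7, 2012.
Tolling adds 16 days: November 7, 2012 + 16 days = November 23, 2012.
From September 17, 2012 through October 18, 2012 inclusive is 32 days; tolling adds 32 days: November 23, 2012 + 32 days = December 25, 2012.
December 25, 2012 is a Tuesday and not a state holiday, so no extension applies.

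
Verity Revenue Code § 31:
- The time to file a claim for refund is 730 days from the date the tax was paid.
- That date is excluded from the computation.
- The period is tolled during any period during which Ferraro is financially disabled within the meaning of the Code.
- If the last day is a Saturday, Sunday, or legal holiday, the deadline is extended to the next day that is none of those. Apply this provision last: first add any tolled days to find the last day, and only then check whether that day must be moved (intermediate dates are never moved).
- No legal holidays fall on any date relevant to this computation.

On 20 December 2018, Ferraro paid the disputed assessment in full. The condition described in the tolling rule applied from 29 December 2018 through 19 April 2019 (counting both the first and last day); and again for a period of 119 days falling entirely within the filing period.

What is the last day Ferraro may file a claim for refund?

August 9, 2021

730 days after 20 December 2018 is December 19, 2020.
From December 29, 2018 through April 19, 2019 inclusive is 112 days; tolling adds 112 days: December 19, 2020 + 112 days = April 10, 2021.
Tolling adds 119 days: April 10, 2021 + 119 days = August 7, 2021.
August 7, 2021 is Saturday; August 8, 2021 is Sunday. The next qualifying day is August 9, 2021.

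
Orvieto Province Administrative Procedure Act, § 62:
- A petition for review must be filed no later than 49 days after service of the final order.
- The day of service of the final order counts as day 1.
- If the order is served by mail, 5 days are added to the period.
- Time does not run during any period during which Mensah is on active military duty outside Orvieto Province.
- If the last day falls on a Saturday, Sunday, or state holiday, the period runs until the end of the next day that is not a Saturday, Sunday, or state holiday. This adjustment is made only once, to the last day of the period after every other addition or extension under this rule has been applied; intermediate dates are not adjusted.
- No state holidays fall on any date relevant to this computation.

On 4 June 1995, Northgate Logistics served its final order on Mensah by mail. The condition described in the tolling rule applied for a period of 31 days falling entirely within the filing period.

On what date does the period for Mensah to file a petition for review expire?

August 28, 1995

Counting 4 June 1995 as day 1, day 49 is July 22, 1995.
Service was by mail, adding 5 days: July 22, 1995 + 5 days = July 27, 1995.
Tolling adds 31 days: July 27, 1995 + 31 days = August 27, 1995.
August 27, 1995 is Sunday. The next qualifying day is August 28, 1995.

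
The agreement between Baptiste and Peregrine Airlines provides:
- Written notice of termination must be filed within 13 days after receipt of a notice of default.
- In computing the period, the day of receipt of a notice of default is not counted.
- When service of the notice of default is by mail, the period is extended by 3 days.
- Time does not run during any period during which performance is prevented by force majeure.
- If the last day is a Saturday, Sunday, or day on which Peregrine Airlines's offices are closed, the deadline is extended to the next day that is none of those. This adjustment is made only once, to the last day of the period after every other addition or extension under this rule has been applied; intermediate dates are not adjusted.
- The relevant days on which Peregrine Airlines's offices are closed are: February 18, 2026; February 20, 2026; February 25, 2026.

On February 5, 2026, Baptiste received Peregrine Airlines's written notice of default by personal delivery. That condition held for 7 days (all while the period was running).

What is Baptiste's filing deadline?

13 days after February 5, 2026 is February 18, 2026.
Service was not by mail, so no mail extension applies.
Tolling adds 7 days: February 18, 2026 + 7 days = February 25, 2026.
February 25, 2026 is a listed holiday. The next qualifying day is February 26, 2026.

February 26, 2026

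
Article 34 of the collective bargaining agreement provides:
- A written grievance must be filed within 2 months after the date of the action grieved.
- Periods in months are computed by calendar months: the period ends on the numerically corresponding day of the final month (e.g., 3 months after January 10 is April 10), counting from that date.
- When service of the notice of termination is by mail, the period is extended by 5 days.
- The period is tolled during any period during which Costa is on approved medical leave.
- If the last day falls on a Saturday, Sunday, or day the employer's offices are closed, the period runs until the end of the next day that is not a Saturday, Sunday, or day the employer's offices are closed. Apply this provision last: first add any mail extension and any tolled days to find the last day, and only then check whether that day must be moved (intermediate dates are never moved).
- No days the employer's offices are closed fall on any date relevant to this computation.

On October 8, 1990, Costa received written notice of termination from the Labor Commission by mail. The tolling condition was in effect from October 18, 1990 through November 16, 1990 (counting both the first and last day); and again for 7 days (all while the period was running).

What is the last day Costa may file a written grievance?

January 21, 1991

2 months after October 8, 1990 is December 8, 1990.
Service was by mail, adding 5 days: December 8, 1990 + 5 days = December 13, 1990.
From October 18, 1990 through November 16, 1990 inclusive is 30 days; tolling adds 30 days: December 13, 1990 + 30 days = January 12, 1991.
Tolling adds 7 days: January 12, 1991 + 7 days = January 19, 1991.
January 19, 1991 is Saturday; January 20, 1991 is Sunday. The next qualifying day is January 21, 1991.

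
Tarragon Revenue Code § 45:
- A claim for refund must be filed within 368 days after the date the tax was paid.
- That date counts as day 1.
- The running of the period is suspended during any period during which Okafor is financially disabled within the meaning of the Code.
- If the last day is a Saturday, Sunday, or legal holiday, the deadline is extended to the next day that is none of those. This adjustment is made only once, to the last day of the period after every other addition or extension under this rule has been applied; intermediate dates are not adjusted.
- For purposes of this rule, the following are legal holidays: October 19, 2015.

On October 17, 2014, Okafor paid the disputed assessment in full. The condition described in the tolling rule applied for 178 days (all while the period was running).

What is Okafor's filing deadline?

Counting October 17, 2014 as day 1, day 368 is October 19, 2015.
Tolling adds 178 days: October 19, 2015 + 178 days = April 14, 2016.
April 14, 2016 is a Thursday and not a legal holiday, so no extension applies.

April 14, 2016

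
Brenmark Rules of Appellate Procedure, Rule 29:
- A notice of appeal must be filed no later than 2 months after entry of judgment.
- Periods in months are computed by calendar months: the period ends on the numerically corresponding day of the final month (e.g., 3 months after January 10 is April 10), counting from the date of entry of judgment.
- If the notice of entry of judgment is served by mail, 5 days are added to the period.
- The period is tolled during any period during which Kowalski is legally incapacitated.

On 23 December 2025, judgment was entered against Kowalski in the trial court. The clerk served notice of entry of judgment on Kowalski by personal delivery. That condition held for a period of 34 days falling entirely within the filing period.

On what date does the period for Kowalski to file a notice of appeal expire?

March 29, 2026

2 months after 23 December 2025 is February 23, 2026.
Service was not by mail, so no mail extension applies.
Tolling adds 34 days: February 23, 2026 + 34 days = March 29, 2026.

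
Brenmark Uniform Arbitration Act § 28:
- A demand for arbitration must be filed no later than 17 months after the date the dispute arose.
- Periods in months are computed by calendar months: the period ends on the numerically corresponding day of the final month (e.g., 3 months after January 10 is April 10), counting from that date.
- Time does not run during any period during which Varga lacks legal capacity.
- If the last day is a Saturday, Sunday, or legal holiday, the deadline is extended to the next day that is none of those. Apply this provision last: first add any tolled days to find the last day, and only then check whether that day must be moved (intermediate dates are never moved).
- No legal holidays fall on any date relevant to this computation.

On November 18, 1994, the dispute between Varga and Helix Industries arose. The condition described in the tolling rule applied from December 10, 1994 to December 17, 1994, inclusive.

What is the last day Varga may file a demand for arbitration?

April 26, 1996

17 months after November 18, 1994 is April 18, 1996.
From December 10, 1994 through December 17, 1994 inclusive is 8 days; tolling adds 8 days: April 18, 1996 + 8 days = April 26, 1996.
April 26, 1996 is a Friday and not a legal holiday, so no extension applies.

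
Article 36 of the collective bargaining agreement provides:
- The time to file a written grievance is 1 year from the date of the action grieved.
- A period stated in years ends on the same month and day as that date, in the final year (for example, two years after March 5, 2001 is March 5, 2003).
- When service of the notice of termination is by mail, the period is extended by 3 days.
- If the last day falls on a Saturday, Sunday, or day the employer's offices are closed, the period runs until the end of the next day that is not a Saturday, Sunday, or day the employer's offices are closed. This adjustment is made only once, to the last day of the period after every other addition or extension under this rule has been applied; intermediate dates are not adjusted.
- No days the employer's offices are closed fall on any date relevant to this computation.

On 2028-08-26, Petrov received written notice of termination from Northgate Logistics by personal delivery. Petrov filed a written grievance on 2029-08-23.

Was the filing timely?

1 year after 2028-08-26 is August 26, 2029.
Service was not by mail, so no mail extension applies.
August 26, 2029 is Sunday. The next qualifying day is August 27, 2029.
The deadline is August 27, 2029; the filing on August 23, 2029 is on or before that date.

Yes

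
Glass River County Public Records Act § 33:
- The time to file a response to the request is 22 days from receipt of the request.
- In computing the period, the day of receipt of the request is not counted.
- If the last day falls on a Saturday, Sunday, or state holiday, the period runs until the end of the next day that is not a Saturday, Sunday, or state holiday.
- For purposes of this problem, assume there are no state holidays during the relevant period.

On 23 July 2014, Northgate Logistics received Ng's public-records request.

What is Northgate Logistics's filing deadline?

August 14, 2014

22 days after 23 July 2014 is August 14, 2014.
August 14, 2014 is a Thursday and not a state holiday, so no extension applies.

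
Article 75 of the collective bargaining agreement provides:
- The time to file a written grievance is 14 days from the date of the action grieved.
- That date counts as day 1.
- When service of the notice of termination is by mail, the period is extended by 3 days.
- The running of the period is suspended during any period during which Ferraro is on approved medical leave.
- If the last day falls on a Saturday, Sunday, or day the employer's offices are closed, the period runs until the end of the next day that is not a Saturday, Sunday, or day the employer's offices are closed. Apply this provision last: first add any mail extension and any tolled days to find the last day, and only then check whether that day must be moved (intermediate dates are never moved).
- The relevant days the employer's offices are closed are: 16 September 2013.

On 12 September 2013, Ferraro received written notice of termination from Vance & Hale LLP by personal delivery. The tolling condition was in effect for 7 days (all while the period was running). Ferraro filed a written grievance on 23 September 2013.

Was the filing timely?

Yes

Counting 12 September 2013 as day 1, day 14 is September 25, 2013.
Service was not by mail, so no mail extension applies.
Tolling adds 7 days: September 25, 2013 + 7 days = October 2, 2013.
October 2, 2013 is a Wednesday and not a day the employer's offices are closed, so no extension applies.
The deadline is October 2, 2013; the filing on September 23, 2013 is on or before that date.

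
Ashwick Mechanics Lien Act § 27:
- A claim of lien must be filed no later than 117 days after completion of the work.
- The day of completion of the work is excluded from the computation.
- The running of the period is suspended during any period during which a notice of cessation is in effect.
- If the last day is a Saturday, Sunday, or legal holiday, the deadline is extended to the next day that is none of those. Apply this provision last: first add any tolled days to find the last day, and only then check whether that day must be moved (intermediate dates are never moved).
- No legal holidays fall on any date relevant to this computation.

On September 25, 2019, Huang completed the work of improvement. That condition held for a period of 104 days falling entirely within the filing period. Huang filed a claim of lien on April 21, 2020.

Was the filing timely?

Yes

117 days after September 25, 2019 is January 20, 2020.
Tolling adds 104 days: January 20, 2020 + 104 days = May 3, 2020.
May 3, 2020 is Sunday. The next qualifying day is May 4, 2020.
The deadline is May 4, 2020; the filing on April 21, 2020 is on or before that date.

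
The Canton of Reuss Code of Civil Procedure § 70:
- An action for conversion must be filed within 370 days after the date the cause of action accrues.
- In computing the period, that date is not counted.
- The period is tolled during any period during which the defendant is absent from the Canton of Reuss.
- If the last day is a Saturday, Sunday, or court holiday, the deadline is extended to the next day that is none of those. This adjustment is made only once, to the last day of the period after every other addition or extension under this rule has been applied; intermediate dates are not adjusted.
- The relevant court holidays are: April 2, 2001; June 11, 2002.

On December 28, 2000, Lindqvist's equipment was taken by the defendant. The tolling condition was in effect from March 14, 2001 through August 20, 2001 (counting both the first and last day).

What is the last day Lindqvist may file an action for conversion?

June 12, 2002

370 days after December 28, 2000 is January 2, 2002.
From March 14, 2001 through August 20, 2001 inclusive is 160 days; tolling adds 160 days: January 2, 2002 + 160 days = June 11, 2002.
June 11, 2002 is a listed holiday. The next qualifying day is June 12, 2002.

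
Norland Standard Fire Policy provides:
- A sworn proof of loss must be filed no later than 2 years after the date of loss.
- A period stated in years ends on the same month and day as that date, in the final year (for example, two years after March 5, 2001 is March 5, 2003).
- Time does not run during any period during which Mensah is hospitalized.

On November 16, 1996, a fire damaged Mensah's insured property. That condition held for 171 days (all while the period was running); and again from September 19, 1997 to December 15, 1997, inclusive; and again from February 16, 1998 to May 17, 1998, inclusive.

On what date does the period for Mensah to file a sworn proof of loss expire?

November 1, 1999

2 years after November 16, 1996 is November 16, 1998.
Tolling adds 171 days: November 16, 1998 + 171 days = May 6, 1999.
From September 19, 1997 through December 15, 1997 inclusive is 88 days; tolling adds 88 days: May 6, 1999 + 88 days = August 2, 1999.
From February 16, 1998 through May 17, 1998 inclusive is 91 days; tolling adds 91 days: August 2, 1999 + 91 days = November 1, 1999.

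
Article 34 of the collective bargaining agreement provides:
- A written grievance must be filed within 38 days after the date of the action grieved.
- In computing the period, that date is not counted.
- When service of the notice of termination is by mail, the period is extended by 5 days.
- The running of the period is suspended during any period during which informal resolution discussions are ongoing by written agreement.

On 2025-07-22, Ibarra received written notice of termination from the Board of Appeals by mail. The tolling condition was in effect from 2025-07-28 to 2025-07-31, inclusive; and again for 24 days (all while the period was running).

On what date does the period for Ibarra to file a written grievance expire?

38 days after 2025-07-22 is August 29, 2025.
Service was by mail, adding 5 days: August 29, 2025 + 5 days = September 3, 2025.
From July 28, 2025 through July 31, 2025 inclusive is 4 days; tolling adds 4 days: September 3, 2025 + 4 days = September 7, 2025.
Tolling adds 24 days: September 7, 2025 + 24 days = October 1, 2025.

October 1, 2025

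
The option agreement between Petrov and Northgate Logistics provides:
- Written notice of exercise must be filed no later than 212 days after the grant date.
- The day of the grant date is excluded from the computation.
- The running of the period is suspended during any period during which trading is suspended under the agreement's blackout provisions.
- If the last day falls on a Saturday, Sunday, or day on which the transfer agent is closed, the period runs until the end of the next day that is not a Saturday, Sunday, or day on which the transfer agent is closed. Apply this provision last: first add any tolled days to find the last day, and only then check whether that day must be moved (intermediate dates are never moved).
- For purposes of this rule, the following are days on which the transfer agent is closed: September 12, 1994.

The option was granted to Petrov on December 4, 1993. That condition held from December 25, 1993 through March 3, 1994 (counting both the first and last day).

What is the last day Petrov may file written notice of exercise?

212 days after December 4, 1993 is July 4, 1994.
From December 25, 1993 through March 3, 1994 inclusive is 69 days; tolling adds 69 days: July 4, 1994 + 69 days = September 11, 1994.
September 11, 1994 is Sunday; September 12, 1994 is a listed holiday. The next qualifying day is September 13, 1994.

September 13, 1994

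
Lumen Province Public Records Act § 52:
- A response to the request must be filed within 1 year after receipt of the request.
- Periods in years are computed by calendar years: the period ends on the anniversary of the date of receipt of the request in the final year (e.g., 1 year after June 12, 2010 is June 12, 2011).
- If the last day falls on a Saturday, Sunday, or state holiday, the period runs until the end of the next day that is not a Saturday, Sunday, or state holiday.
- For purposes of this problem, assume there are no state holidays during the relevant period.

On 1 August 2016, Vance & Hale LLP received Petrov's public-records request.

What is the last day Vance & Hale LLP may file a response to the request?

August 1, 2017

1 year after 1 August 2016 is August 1, 2017.
August 1, 2017 is a Tuesday and not a state holiday, so no extension applies.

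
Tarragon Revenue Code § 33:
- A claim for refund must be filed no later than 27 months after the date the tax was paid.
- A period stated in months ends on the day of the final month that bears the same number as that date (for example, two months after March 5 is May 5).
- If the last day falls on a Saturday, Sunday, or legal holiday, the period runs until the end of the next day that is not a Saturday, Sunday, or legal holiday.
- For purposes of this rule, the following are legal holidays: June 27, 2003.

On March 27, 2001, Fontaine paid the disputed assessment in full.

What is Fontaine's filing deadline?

27 months after March 27, 2001 is June 27, 2003.
June 27, 2003 is a listed holiday; June 28, 2003 is Saturday; June 29, 2003 is Sunday. The next qualifying day is June 30, 2003.

June 30, 2003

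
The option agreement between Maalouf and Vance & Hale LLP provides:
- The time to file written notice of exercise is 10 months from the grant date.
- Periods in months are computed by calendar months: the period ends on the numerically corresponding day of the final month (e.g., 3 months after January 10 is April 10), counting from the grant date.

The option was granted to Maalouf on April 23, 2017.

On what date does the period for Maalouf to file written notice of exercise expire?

February 23, 2018

10 months after April 23, 2017 is February 23, 2018.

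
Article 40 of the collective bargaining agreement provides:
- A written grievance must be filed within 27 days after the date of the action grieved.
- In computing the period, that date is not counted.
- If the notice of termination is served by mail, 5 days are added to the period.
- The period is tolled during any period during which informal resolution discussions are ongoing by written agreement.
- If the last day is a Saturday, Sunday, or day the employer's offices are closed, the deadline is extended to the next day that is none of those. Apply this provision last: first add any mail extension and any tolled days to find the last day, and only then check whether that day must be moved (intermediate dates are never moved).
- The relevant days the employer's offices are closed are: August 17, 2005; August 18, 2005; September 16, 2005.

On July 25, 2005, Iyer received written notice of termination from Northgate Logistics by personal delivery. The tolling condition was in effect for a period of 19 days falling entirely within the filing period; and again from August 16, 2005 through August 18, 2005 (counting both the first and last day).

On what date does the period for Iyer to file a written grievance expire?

September 12, 2005

27 days after July 25, 2005 is August 21, 2005.
Service was not by mail, so no mail extension applies.
Tolling adds 19 days: August 21, 2005 + 19 days = September 9, 2005.
From August 16, 2005 through August 18, 2005 inclusive is 3 days; tolling adds 3 days: September 9, 2005 + 3 days = September 12, 2005.
September 12, 2005 is a Monday and not a day the employer's offices are closed, so no extension applies.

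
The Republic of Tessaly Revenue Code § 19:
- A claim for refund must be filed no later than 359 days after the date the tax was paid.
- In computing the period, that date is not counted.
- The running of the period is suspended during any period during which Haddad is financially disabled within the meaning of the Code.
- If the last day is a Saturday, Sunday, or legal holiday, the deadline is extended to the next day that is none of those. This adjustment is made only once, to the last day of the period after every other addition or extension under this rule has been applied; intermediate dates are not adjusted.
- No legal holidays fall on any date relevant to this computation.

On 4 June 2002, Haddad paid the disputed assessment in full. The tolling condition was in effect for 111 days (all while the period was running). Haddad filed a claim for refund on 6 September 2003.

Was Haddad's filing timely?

359 days after 4 June 2002 is May 29, 2003.
Tolling adds 111 days: May 29, 2003 + 111 days = September 17, 2003.
September 17, 2003 is a Wednesday and not a legal holiday, so no extension applies.
The deadline is September 17, 2003; the filing on September 6, 2003 is on or before that date.

Yes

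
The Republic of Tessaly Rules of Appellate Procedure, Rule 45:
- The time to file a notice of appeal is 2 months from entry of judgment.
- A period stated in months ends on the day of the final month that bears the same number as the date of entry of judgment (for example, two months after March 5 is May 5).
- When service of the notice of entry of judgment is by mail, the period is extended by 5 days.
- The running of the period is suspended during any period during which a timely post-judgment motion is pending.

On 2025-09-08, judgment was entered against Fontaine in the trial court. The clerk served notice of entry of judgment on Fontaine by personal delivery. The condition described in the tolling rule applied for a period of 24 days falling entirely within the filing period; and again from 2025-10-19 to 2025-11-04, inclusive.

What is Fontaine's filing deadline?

December 19, 2025

2 months after 2025-09-08 is November 8, 2025.
Service was not by mail, so no mail extension applies.
Tolling adds 24 days: November 8, 2025 + 24 days = December 2, 2025.
From October 19, 2025 through November 4, 2025 inclusive is 17 days; tolling adds 17 days: December 2, 2025 + 17 days = December 19, 2025.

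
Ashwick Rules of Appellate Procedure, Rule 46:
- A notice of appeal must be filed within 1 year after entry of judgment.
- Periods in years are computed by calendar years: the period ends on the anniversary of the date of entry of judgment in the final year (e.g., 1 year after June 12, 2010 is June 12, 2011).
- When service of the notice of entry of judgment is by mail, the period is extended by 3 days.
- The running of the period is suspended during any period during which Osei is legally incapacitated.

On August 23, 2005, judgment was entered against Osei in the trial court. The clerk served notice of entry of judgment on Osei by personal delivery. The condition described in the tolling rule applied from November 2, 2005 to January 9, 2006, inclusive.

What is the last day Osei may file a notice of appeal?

1 year after August 23, 2005 is August 23, 2006.
Service was not by mail, so no mail extension applies.
From November 2, 2005 through January 9, 2006 inclusive is 69 days; tolling adds 69 days: August 23, 2006 + 69 days = October 31, 2006.

October 31, 2006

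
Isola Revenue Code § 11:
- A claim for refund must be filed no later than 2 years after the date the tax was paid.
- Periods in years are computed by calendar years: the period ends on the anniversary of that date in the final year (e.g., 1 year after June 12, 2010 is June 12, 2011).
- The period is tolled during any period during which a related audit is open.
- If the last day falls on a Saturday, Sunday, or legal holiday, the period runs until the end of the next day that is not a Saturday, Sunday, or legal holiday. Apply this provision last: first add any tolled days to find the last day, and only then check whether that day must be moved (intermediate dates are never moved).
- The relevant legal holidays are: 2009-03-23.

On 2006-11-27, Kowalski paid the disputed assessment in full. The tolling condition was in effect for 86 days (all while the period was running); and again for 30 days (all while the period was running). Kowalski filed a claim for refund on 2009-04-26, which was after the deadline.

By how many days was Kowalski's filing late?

33 days

2 years after 2006-11-27 is November 27, 2008.
Tolling adds 86 days: November 27, 2008 + 86 days = February 21, 2009.
Tolling adds 30 days: February 21, 2009 + 30 days = March 23, 2009.
March 23, 2009 is a listed holiday. The next qualifying day is March 24, 2009.
The deadline is March 24, 2009; from March 24, 2009 to April 26, 2009 is 33 days.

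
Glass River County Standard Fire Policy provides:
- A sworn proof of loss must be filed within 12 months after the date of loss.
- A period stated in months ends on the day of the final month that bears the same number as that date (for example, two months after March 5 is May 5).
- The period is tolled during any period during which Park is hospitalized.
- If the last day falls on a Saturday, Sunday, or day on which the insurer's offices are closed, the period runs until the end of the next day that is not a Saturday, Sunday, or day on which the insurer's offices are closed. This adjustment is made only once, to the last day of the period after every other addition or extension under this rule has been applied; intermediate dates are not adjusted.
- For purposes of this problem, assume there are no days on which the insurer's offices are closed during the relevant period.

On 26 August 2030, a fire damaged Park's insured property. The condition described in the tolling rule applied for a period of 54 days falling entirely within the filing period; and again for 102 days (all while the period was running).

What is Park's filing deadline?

January 29, 2032

12 months after 26 August 2030 is August 26, 2031.
Tolling adds 54 days: August 26, 2031 + 54 days = October 19, 2031.
Tolling adds 102 days: October 19, 2031 + 102 days = January 29, 2032.
January 29, 2032 is a Thursday and not a day on which the insurer's offices are closed, so no extension applies.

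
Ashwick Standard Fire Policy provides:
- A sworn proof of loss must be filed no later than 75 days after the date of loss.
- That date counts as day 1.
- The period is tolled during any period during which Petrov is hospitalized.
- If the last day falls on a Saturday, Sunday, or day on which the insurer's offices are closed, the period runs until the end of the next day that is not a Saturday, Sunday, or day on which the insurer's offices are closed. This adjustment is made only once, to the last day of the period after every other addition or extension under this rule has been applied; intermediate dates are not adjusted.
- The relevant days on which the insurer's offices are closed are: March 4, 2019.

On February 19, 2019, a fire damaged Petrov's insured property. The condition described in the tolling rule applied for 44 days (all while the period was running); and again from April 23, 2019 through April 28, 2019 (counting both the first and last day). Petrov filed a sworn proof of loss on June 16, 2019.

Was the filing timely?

Yes

Counting February 19, 2019 as day 1, day 75 is May 4, 2019.
Tolling adds 44 days: May 4, 2019 + 44 days = June 17, 2019.
From April 23, 2019 through April 28, 2019 inclusive is 6 days; tolling adds 6 days: June 17, 2019 + 6 days = June 23, 2019.
June 23, 2019 is Sunday. The next qualifying day is June 24, 2019.
The deadline is June 24, 2019; the filing on June 16, 2019 is on or before that date.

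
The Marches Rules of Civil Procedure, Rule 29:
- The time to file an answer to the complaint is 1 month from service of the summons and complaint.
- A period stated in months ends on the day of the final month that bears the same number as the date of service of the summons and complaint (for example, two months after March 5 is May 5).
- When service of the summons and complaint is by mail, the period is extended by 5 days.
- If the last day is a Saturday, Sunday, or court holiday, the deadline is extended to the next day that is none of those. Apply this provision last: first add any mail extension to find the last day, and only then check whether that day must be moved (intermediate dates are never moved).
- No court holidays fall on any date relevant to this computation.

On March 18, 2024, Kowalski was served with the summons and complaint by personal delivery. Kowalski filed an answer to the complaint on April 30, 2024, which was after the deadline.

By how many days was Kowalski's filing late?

12 days

1 month after March 18, 2024 is April 18, 2024.
Service was not by mail, so no mail extension applies.
April 18, 2024 is a Thursday and not a court holiday, so no extension applies.
The deadline is April 18, 2024; from April 18, 2024 to April 30, 2024 is 12 days.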